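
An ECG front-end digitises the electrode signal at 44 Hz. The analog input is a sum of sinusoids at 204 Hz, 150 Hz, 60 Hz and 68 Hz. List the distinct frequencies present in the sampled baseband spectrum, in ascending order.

16 Hz, 18 Hz, 20 Hz

fs/2 = 22 Hz.
204 Hz mod fs = 28 Hz.
28 Hz > fs/2 = 22 Hz, folds to fs − 28 Hz = 16 Hz.
150 Hz mod fs = 18 Hz.
18 Hz ≤ fs/2 = 22 Hz, appears at 18 Hz.
60 Hz mod fs = 16 Hz.
16 Hz ≤ fs/2 = 22 Hz, appears at 16 Hz.
68 Hz mod fs = 24 Hz.
24 Hz > fs/2 = 22 Hz, folds to fs − 24 Hz = 20 Hz.
Distinct values: {16 Hz, 18 Hz, 20 Hz}.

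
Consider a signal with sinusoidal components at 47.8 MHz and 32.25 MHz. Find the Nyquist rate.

Highest-frequency component: 47.8 MHz.
Nyquist rate = 2 × 47.8 MHz = 95.6 MHz.

95.6 MHz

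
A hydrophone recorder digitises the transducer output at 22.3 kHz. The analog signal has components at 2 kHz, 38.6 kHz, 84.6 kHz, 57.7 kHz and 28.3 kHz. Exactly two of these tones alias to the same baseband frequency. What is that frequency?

fs/2 = 11.15 kHz.
2 kHz ≤ fs/2 = 11.15 kHz, passes unchanged.
38.6 kHz mod fs = 16.3 kHz.
16.3 kHz > fs/2 = 11.15 kHz, folds to fs − 16.3 kHz = 6 kHz.
84.6 kHz mod fs = 17.7 kHz.
17.7 kHz > fs/2 = 11.15 kHz, folds to fs − 17.7 kHz = 4.6 kHz.
57.7 kHz mod fs = 13.1 kHz.
13.1 kHz > fs/2 = 11.15 kHz, folds to fs − 13.1 kHz = 9.2 kHz.
28.3 kHz mod fs = 6 kHz.
6 kHz ≤ fs/2 = 11.15 kHz, appears at 6 kHz.
28.3 kHz and 38.6 kHz both map to 6 kHz.

6 kHz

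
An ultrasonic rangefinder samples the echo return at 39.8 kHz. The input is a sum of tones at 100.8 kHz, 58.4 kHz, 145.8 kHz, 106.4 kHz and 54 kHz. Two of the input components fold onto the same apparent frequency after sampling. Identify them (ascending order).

fs/2 = 19.9 kHz.
100.8 kHz mod fs = 21.2 kHz.
21.2 kHz > fs/2 = 19.9 kHz, folds to fs − 21.2 kHz = 18.6 kHz.
58.4 kHz mod fs = 18.6 kHz.
18.6 kHz ≤ fs/2 = 19.9 kHz, appears at 18.6 kHz.
145.8 kHz mod fs = 26.4 kHz.
26.4 kHz > fs/2 = 19.9 kHz, folds to fs − 26.4 kHz = 13.4 kHz.
106.4 kHz mod fs = 26.8 kHz.
26.8 kHz > fs/2 = 19.9 kHz, folds to fs − 26.8 kHz = 13 kHz.
54 kHz mod fs = 14.2 kHz.
14.2 kHz ≤ fs/2 = 19.9 kHz, appears at 14.2 kHz.
58.4 kHz and 100.8 kHz both map to 18.6 kHz.

58.4 kHz, 100.8 kHz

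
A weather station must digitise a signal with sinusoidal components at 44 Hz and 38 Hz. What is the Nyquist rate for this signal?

88 Hz

Highest-frequency component: 44 Hz.
Nyquist rate = 2 × 44 Hz = 88 Hz.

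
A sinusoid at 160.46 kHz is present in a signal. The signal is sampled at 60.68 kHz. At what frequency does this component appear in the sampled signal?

160.46 kHz mod fs = 39.1 kHz.
39.1 kHz > fs/2 = 30.34 kHz, folds to fs − 39.1 kHz = 21.58 kHz.

21.58 kHz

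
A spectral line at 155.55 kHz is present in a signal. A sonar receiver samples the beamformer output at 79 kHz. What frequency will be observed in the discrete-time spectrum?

155.55 kHz mod fs = 76.55 kHz.
76.55 kHz > fs/2 = 39.5 kHz, folds to fs − 76.55 kHz = 2.45 kHz.

2.45 kHz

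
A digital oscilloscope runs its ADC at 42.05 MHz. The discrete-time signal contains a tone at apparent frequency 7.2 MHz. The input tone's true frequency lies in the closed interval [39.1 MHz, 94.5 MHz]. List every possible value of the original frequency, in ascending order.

49.25 MHz, 76.9 MHz, 91.3 MHz

Frequencies that alias to 7.2 MHz are k·fs ± 7.2 MHz for integer k ≥ 0.
k=0: 7.2 MHz.
k=1: 34.85 MHz, 49.25 MHz.
k=2: 76.9 MHz, 91.3 MHz.
k=3: 118.95 MHz, 133.35 MHz.
Within [39.1 MHz, 94.5 MHz]: 49.25 MHz, 76.9 MHz, 91.3 MHz.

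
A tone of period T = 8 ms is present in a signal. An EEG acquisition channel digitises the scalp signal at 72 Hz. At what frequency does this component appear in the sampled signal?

19 Hz

T = 8 ms → f = 1/T = 125 Hz.
125 Hz mod fs = 53 Hz.
53 Hz > fs/2 = 36 Hz, folds to fs − 53 Hz = 19 Hz.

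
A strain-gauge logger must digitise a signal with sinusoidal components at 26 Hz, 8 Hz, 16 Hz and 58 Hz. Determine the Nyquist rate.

116 Hz

Highest-frequency component: 58 Hz.
Nyquist rate = 2 × 58 Hz = 116 Hz.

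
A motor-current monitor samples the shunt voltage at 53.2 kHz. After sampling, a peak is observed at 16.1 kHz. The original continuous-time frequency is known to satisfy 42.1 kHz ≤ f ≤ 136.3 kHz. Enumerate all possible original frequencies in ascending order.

69.3 kHz, 90.3 kHz, 122.5 kHz

Frequencies that alias to 16.1 kHz are k·fs ± 16.1 kHz for integer k ≥ 0.
k=0: 16.1 kHz.
k=1: 37.1 kHz, 69.3 kHz.
k=2: 90.3 kHz, 122.5 kHz.
k=3: 143.5 kHz, 175.7 kHz.
Within [42.1 kHz, 136.3 kHz]: 69.3 kHz, 90.3 kHz, 122.5 kHz.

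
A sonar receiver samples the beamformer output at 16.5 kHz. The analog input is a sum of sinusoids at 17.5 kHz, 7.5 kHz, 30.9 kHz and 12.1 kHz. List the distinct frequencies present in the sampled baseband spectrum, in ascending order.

fs/2 = 8.25 kHz.
17.5 kHz mod fs = 1 kHz.
1 kHz ≤ fs/2 = 8.25 kHz, appears at 1 kHz.
7.5 kHz ≤ fs/2 = 8.25 kHz, passes unchanged.
30.9 kHz mod fs = 14.4 kHz.
14.4 kHz > fs/2 = 8.25 kHz, folds to fs − 14.4 kHz = 2.1 kHz.
12.1 kHz > fs/2 = 8.25 kHz, folds to fs − 12.1 kHz = 4.4 kHz.
Distinct values: {1 kHz, 2.1 kHz, 4.4 kHz, 7.5 kHz}.

1 kHz, 2.1 kHz, 4.4 kHz, 7.5 kHz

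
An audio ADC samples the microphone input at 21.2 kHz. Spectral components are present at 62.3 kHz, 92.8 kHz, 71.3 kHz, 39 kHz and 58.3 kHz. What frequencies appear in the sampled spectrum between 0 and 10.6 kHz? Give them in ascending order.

1.3 kHz, 3.4 kHz, 5.3 kHz, 7.7 kHz, 8 kHz

fs/2 = 10.6 kHz.
62.3 kHz mod fs = 19.9 kHz.
19.9 kHz > fs/2 = 10.6 kHz, folds to fs − 19.9 kHz = 1.3 kHz.
92.8 kHz mod fs = 8 kHz.
8 kHz ≤ fs/2 = 10.6 kHz, appears at 8 kHz.
71.3 kHz mod fs = 7.7 kHz.
7.7 kHz ≤ fs/2 = 10.6 kHz, appears at 7.7 kHz.
39 kHz mod fs = 17.8 kHz.
17.8 kHz > fs/2 = 10.6 kHz, folds to fs − 17.8 kHz = 3.4 kHz.
58.3 kHz mod fs = 15.9 kHz.
15.9 kHz > fs/2 = 10.6 kHz, folds to fs − 15.9 kHz = 5.3 kHz.
Distinct values: {1.3 kHz, 3.4 kHz, 5.3 kHz, 7.7 kHz, 8 kHz}.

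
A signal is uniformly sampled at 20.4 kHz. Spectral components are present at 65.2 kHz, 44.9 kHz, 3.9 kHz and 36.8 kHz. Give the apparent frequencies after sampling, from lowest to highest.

3.9 kHz, 4 kHz, 4.1 kHz

fs/2 = 10.2 kHz.
65.2 kHz mod fs = 4 kHz.
4 kHz ≤ fs/2 = 10.2 kHz, appears at 4 kHz.
44.9 kHz mod fs = 4.1 kHz.
4.1 kHz ≤ fs/2 = 10.2 kHz, appears at 4.1 kHz.
3.9 kHz ≤ fs/2 = 10.2 kHz, passes unchanged.
36.8 kHz mod fs = 16.4 kHz.
16.4 kHz > fs/2 = 10.2 kHz, folds to fs − 16.4 kHz = 4 kHz.
Distinct values: {3.9 kHz, 4 kHz, 4.1 kHz}.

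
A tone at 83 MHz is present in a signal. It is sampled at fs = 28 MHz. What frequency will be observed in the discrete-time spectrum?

1 MHz

83 MHz mod fs = 27 MHz.
27 MHz > fs/2 = 14 MHz, folds to fs − 27 MHz = 1 MHz.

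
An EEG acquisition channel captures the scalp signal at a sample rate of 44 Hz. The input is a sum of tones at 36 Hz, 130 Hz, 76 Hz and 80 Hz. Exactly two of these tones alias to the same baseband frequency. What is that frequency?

fs/2 = 22 Hz.
36 Hz > fs/2 = 22 Hz, folds to fs − 36 Hz = 8 Hz.
130 Hz mod fs = 42 Hz.
42 Hz > fs/2 = 22 Hz, folds to fs − 42 Hz = 2 Hz.
76 Hz mod fs = 32 Hz.
32 Hz > fs/2 = 22 Hz, folds to fs − 32 Hz = 12 Hz.
80 Hz mod fs = 36 Hz.
36 Hz > fs/2 = 22 Hz, folds to fs − 36 Hz = 8 Hz.
36 Hz and 80 Hz both map to 8 Hz.

8 Hz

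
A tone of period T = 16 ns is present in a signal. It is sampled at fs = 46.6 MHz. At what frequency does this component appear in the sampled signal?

T = 16 ns → f = 1/T = 62.5 MHz.
62.5 MHz mod fs = 15.9 MHz.
15.9 MHz ≤ fs/2 = 23.3 MHz, appears at 15.9 MHz.

15.9 MHz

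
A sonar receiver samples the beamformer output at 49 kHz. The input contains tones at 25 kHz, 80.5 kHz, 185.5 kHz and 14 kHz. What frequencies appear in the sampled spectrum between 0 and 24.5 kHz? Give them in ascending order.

10.5 kHz, 14 kHz, 17.5 kHz, 24 kHz

fs/2 = 24.5 kHz.
25 kHz > fs/2 = 24.5 kHz, folds to fs − 25 kHz = 24 kHz.
80.5 kHz mod fs = 31.5 kHz.
31.5 kHz > fs/2 = 24.5 kHz, folds to fs − 31.5 kHz = 17.5 kHz.
185.5 kHz mod fs = 38.5 kHz.
38.5 kHz > fs/2 = 24.5 kHz, folds to fs − 38.5 kHz = 10.5 kHz.
14 kHz ≤ fs/2 = 24.5 kHz, passes unchanged.
Distinct values: {10.5 kHz, 14 kHz, 17.5 kHz, 24 kHz}.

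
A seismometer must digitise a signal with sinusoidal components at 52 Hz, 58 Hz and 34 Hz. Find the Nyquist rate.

Highest-frequency component: 58 Hz.
Nyquist rate = 2 × 58 Hz = 116 Hz.

116 Hz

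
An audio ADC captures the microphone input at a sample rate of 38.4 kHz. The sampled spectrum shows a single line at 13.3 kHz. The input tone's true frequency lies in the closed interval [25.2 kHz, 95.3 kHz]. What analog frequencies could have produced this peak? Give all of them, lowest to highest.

Frequencies that alias to 13.3 kHz are k·fs ± 13.3 kHz for integer k ≥ 0.
k=0: 13.3 kHz.
k=1: 25.1 kHz, 51.7 kHz.
k=2: 63.5 kHz, 90.1 kHz.
k=3: 101.9 kHz, 128.5 kHz.
Within [25.2 kHz, 95.3 kHz]: 51.7 kHz, 63.5 kHz, 90.1 kHz.

51.7 kHz, 63.5 kHz, 90.1 kHz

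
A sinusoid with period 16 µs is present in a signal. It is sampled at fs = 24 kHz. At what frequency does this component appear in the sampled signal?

9.5 kHz

T = 16 µs → f = 1/T = 62.5 kHz.
62.5 kHz mod fs = 14.5 kHz.
14.5 kHz > fs/2 = 12 kHz, folds to fs − 14.5 kHz = 9.5 kHz.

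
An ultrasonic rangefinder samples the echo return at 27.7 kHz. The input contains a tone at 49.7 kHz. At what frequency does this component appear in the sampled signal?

5.7 kHz

49.7 kHz mod fs = 22 kHz.
22 kHz > fs/2 = 13.85 kHz, folds to fs − 22 kHz = 5.7 kHz.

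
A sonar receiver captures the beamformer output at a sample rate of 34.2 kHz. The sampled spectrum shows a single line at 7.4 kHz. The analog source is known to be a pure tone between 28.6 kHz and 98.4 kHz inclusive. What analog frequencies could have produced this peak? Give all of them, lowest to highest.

Frequencies that alias to 7.4 kHz are k·fs ± 7.4 kHz for integer k ≥ 0.
k=0: 7.4 kHz.
k=1: 26.8 kHz, 41.6 kHz.
k=2: 61 kHz, 75.8 kHz.
k=3: 95.2 kHz, 110 kHz.
k=4: 129.4 kHz, 144.2 kHz.
Within [28.6 kHz, 98.4 kHz]: 41.6 kHz, 61 kHz, 75.8 kHz, 95.2 kHz.

41.6 kHz, 61 kHz, 75.8 kHz, 95.2 kHz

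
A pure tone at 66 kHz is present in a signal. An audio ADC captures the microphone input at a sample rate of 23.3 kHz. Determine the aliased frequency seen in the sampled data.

3.9 kHz

66 kHz mod fs = 19.4 kHz.
19.4 kHz > fs/2 = 11.65 kHz, folds to fs − 19.4 kHz = 3.9 kHz.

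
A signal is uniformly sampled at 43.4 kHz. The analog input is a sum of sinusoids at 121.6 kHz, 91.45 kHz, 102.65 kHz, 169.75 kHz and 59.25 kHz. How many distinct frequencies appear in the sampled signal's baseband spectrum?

4

fs/2 = 21.7 kHz.
121.6 kHz mod fs = 34.8 kHz.
34.8 kHz > fs/2 = 21.7 kHz, folds to fs − 34.8 kHz = 8.6 kHz.
91.45 kHz mod fs = 4.65 kHz.
4.65 kHz ≤ fs/2 = 21.7 kHz, appears at 4.65 kHz.
102.65 kHz mod fs = 15.85 kHz.
15.85 kHz ≤ fs/2 = 21.7 kHz, appears at 15.85 kHz.
169.75 kHz mod fs = 39.55 kHz.
39.55 kHz > fs/2 = 21.7 kHz, folds to fs − 39.55 kHz = 3.85 kHz.
59.25 kHz mod fs = 15.85 kHz.
15.85 kHz ≤ fs/2 = 21.7 kHz, appears at 15.85 kHz.
Distinct values: {3.85 kHz, 4.65 kHz, 8.6 kHz, 15.85 kHz} → 4.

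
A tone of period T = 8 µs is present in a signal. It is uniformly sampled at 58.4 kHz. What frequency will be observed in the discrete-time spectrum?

T = 8 µs → f = 1/T = 125 kHz.
125 kHz mod fs = 8.2 kHz.
8.2 kHz ≤ fs/2 = 29.2 kHz, appears at 8.2 kHz.

8.2 kHz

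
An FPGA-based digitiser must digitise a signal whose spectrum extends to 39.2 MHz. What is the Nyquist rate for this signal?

78.4 MHz

Nyquist rate = 2 × 39.2 MHz = 78.4 MHz.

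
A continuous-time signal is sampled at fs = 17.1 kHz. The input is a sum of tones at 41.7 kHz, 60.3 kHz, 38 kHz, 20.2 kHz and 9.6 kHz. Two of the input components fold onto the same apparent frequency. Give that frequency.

7.5 kHz

fs/2 = 8.55 kHz.
41.7 kHz mod fs = 7.5 kHz.
7.5 kHz ≤ fs/2 = 8.55 kHz, appears at 7.5 kHz.
60.3 kHz mod fs = 9 kHz.
9 kHz > fs/2 = 8.55 kHz, folds to fs − 9 kHz = 8.1 kHz.
38 kHz mod fs = 3.8 kHz.
3.8 kHz ≤ fs/2 = 8.55 kHz, appears at 3.8 kHz.
20.2 kHz mod fs = 3.1 kHz.
3.1 kHz ≤ fs/2 = 8.55 kHz, appears at 3.1 kHz.
9.6 kHz > fs/2 = 8.55 kHz, folds to fs − 9.6 kHz = 7.5 kHz.
9.6 kHz and 41.7 kHz both map to 7.5 kHz.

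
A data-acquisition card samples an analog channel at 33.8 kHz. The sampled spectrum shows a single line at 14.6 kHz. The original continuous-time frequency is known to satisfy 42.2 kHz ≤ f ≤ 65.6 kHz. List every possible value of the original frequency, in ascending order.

48.4 kHz, 53 kHz

Frequencies that alias to 14.6 kHz are k·fs ± 14.6 kHz for integer k ≥ 0.
k=0: 14.6 kHz.
k=1: 19.2 kHz, 48.4 kHz.
k=2: 53 kHz, 82.2 kHz.
k=3: 86.8 kHz, 116 kHz.
Within [42.2 kHz, 65.6 kHz]: 48.4 kHz, 53 kHz.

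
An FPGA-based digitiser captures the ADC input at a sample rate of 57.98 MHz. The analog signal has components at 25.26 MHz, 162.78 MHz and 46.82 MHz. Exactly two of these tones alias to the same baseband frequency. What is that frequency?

fs/2 = 28.99 MHz.
25.26 MHz ≤ fs/2 = 28.99 MHz, passes unchanged.
162.78 MHz mod fs = 46.82 MHz.
46.82 MHz > fs/2 = 28.99 MHz, folds to fs − 46.82 MHz = 11.16 MHz.
46.82 MHz > fs/2 = 28.99 MHz, folds to fs − 46.82 MHz = 11.16 MHz.
46.82 MHz and 162.78 MHz both map to 11.16 MHz.

11.16 MHz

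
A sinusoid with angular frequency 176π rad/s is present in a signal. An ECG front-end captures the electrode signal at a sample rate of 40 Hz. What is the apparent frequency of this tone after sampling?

ω = 176π rad/s → f = ω/(2π) = 88 Hz.
88 Hz mod fs = 8 Hz.
8 Hz ≤ fs/2 = 20 Hz, appears at 8 Hz.

8 Hz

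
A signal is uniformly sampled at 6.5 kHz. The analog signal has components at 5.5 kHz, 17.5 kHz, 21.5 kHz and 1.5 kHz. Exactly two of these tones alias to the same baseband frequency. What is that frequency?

fs/2 = 3.25 kHz.
5.5 kHz > fs/2 = 3.25 kHz, folds to fs − 5.5 kHz = 1 kHz.
17.5 kHz mod fs = 4.5 kHz.
4.5 kHz > fs/2 = 3.25 kHz, folds to fs − 4.5 kHz = 2 kHz.
21.5 kHz mod fs = 2 kHz.
2 kHz ≤ fs/2 = 3.25 kHz, appears at 2 kHz.
1.5 kHz ≤ fs/2 = 3.25 kHz, passes unchanged.
17.5 kHz and 21.5 kHz both map to 2 kHz.

2 kHz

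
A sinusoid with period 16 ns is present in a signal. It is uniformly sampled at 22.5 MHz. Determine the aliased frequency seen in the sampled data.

5 MHz

T = 16 ns → f = 1/T = 62.5 MHz.
62.5 MHz mod fs = 17.5 MHz.
17.5 MHz > fs/2 = 11.25 MHz, folds to fs − 17.5 MHz = 5 MHz.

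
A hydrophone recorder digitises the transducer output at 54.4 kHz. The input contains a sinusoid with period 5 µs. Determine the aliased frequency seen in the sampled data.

T = 5 µs → f = 1/T = 200 kHz.
200 kHz mod fs = 36.8 kHz.
36.8 kHz > fs/2 = 27.2 kHz, folds to fs − 36.8 kHz = 17.6 kHz.

17.6 kHz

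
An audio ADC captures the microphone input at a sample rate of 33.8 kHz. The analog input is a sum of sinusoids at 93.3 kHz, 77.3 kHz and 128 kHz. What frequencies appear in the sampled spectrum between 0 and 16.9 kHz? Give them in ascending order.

7.2 kHz, 8.1 kHz, 9.7 kHz

fs/2 = 16.9 kHz.
93.3 kHz mod fs = 25.7 kHz.
25.7 kHz > fs/2 = 16.9 kHz, folds to fs − 25.7 kHz = 8.1 kHz.
77.3 kHz mod fs = 9.7 kHz.
9.7 kHz ≤ fs/2 = 16.9 kHz, appears at 9.7 kHz.
128 kHz mod fs = 26.6 kHz.
26.6 kHz > fs/2 = 16.9 kHz, folds to fs − 26.6 kHz = 7.2 kHz.
Distinct values: {7.2 kHz, 8.1 kHz, 9.7 kHz}.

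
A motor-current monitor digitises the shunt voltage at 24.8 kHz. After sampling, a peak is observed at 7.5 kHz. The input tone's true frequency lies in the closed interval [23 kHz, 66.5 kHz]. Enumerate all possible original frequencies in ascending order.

32.3 kHz, 42.1 kHz, 57.1 kHz

Frequencies that alias to 7.5 kHz are k·fs ± 7.5 kHz for integer k ≥ 0.
k=0: 7.5 kHz.
k=1: 17.3 kHz, 32.3 kHz.
k=2: 42.1 kHz, 57.1 kHz.
k=3: 66.9 kHz, 81.9 kHz.
Within [23 kHz, 66.5 kHz]: 32.3 kHz, 42.1 kHz, 57.1 kHz.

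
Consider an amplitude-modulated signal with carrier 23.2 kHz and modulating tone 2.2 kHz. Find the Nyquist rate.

AM sidebands sit at fc ± fm = 21 kHz and 25.4 kHz.
Highest-frequency component: 25.4 kHz.
Nyquist rate = 2 × 25.4 kHz = 50.8 kHz.

50.8 kHz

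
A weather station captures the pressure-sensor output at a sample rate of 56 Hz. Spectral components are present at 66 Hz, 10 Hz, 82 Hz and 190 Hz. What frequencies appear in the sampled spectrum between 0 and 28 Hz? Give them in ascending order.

fs/2 = 28 Hz.
66 Hz mod fs = 10 Hz.
10 Hz ≤ fs/2 = 28 Hz, appears at 10 Hz.
10 Hz ≤ fs/2 = 28 Hz, passes unchanged.
82 Hz mod fs = 26 Hz.
26 Hz ≤ fs/2 = 28 Hz, appears at 26 Hz.
190 Hz mod fs = 22 Hz.
22 Hz ≤ fs/2 = 28 Hz, appears at 22 Hz.
Distinct values: {10 Hz, 22 Hz, 26 Hz}.

10 Hz, 22 Hz, 26 Hz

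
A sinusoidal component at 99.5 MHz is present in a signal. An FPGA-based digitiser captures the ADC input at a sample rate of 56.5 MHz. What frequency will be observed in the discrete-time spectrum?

13.5 MHz

99.5 MHz mod fs = 43 MHz.
43 MHz > fs/2 = 28.25 MHz, folds to fs − 43 MHz = 13.5 MHz.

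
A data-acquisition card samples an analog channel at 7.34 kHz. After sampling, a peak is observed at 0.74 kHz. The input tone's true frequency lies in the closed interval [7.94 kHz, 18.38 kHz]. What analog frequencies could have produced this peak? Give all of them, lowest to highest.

8.08 kHz, 13.94 kHz, 15.42 kHz

Frequencies that alias to 0.74 kHz are k·fs ± 0.74 kHz for integer k ≥ 0.
k=0: 0.74 kHz.
k=1: 6.6 kHz, 8.08 kHz.
k=2: 13.94 kHz, 15.42 kHz.
k=3: 21.28 kHz, 22.76 kHz.
Within [7.94 kHz, 18.38 kHz]: 8.08 kHz, 13.94 kHz, 15.42 kHz.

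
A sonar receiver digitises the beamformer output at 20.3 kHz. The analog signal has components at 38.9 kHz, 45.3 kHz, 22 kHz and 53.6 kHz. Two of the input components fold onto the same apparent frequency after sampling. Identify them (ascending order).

22 kHz, 38.9 kHz

fs/2 = 10.15 kHz.
38.9 kHz mod fs = 18.6 kHz.
18.6 kHz > fs/2 = 10.15 kHz, folds to fs − 18.6 kHz = 1.7 kHz.
45.3 kHz mod fs = 4.7 kHz.
4.7 kHz ≤ fs/2 = 10.15 kHz, appears at 4.7 kHz.
22 kHz mod fs = 1.7 kHz.
1.7 kHz ≤ fs/2 = 10.15 kHz, appears at 1.7 kHz.
53.6 kHz mod fs = 13 kHz.
13 kHz > fs/2 = 10.15 kHz, folds to fs − 13 kHz = 7.3 kHz.
22 kHz and 38.9 kHz both map to 1.7 kHz.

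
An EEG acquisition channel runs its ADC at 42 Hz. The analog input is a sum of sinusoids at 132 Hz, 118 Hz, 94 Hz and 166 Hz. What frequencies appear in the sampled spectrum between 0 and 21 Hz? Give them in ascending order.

2 Hz, 6 Hz, 8 Hz, 10 Hz

fs/2 = 21 Hz.
132 Hz mod fs = 6 Hz.
6 Hz ≤ fs/2 = 21 Hz, appears at 6 Hz.
118 Hz mod fs = 34 Hz.
34 Hz > fs/2 = 21 Hz, folds to fs − 34 Hz = 8 Hz.
94 Hz mod fs = 10 Hz.
10 Hz ≤ fs/2 = 21 Hz, appears at 10 Hz.
166 Hz mod fs = 40 Hz.
40 Hz > fs/2 = 21 Hz, folds to fs − 40 Hz = 2 Hz.
Distinct values: {2 Hz, 6 Hz, 8 Hz, 10 Hz}.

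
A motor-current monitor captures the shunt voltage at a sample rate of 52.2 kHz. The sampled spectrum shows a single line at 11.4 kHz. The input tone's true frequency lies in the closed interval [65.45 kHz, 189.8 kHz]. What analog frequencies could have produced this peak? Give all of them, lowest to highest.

Frequencies that alias to 11.4 kHz are k·fs ± 11.4 kHz for integer k ≥ 0.
k=0: 11.4 kHz.
k=1: 40.8 kHz, 63.6 kHz.
k=2: 93 kHz, 115.8 kHz.
k=3: 145.2 kHz, 168 kHz.
k=4: 197.4 kHz, 220.2 kHz.
Within [65.45 kHz, 189.8 kHz]: 93 kHz, 115.8 kHz, 145.2 kHz, 168 kHz.

93 kHz, 115.8 kHz, 145.2 kHz, 168 kHz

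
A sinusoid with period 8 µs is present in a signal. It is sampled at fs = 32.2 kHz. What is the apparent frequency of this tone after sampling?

3.8 kHz

T = 8 µs → f = 1/T = 125 kHz.
125 kHz mod fs = 28.4 kHz.
28.4 kHz > fs/2 = 16.1 kHz, folds to fs − 28.4 kHz = 3.8 kHz.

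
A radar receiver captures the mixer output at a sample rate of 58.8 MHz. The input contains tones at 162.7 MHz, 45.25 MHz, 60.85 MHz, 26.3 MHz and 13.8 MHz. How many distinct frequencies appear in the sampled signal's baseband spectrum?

fs/2 = 29.4 MHz.
162.7 MHz mod fs = 45.1 MHz.
45.1 MHz > fs/2 = 29.4 MHz, folds to fs − 45.1 MHz = 13.7 MHz.
45.25 MHz > fs/2 = 29.4 MHz, folds to fs − 45.25 MHz = 13.55 MHz.
60.85 MHz mod fs = 2.05 MHz.
2.05 MHz ≤ fs/2 = 29.4 MHz, appears at 2.05 MHz.
26.3 MHz ≤ fs/2 = 29.4 MHz, passes unchanged.
13.8 MHz ≤ fs/2 = 29.4 MHz, passes unchanged.
Distinct values: {2.05 MHz, 13.55 MHz, 13.7 MHz, 13.8 MHz, 26.3 MHz} → 5.

5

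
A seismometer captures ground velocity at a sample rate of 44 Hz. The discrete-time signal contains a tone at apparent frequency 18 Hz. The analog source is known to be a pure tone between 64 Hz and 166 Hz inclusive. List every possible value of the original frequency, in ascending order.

Frequencies that alias to 18 Hz are k·fs ± 18 Hz for integer k ≥ 0.
k=0: 18 Hz.
k=1: 26 Hz, 62 Hz.
k=2: 70 Hz, 106 Hz.
k=3: 114 Hz, 150 Hz.
k=4: 158 Hz, 194 Hz.
k=5: 202 Hz, 238 Hz.
Within [64 Hz, 166 Hz]: 70 Hz, 106 Hz, 114 Hz, 150 Hz, 158 Hz.

70 Hz, 106 Hz, 114 Hz, 150 Hz, 158 Hz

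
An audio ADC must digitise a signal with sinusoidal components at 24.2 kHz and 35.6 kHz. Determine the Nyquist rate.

71.2 kHz

Highest-frequency component: 35.6 kHz.
Nyquist rate = 2 × 35.6 kHz = 71.2 kHz.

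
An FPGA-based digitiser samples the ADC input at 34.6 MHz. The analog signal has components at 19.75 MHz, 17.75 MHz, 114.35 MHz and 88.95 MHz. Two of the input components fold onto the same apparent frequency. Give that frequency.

14.85 MHz

fs/2 = 17.3 MHz.
19.75 MHz > fs/2 = 17.3 MHz, folds to fs − 19.75 MHz = 14.85 MHz.
17.75 MHz > fs/2 = 17.3 MHz, folds to fs − 17.75 MHz = 16.85 MHz.
114.35 MHz mod fs = 10.55 MHz.
10.55 MHz ≤ fs/2 = 17.3 MHz, appears at 10.55 MHz.
88.95 MHz mod fs = 19.75 MHz.
19.75 MHz > fs/2 = 17.3 MHz, folds to fs − 19.75 MHz = 14.85 MHz.
19.75 MHz and 88.95 MHz both map to 14.85 MHz.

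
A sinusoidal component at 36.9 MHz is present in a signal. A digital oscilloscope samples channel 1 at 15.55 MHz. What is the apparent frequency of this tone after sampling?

5.8 MHz

36.9 MHz mod fs = 5.8 MHz.
5.8 MHz ≤ fs/2 = 7.775 MHz, appears at 5.8 MHz.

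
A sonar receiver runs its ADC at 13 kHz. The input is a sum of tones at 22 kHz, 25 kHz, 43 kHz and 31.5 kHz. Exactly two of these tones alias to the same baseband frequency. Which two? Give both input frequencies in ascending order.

fs/2 = 6.5 kHz.
22 kHz mod fs = 9 kHz.
9 kHz > fs/2 = 6.5 kHz, folds to fs − 9 kHz = 4 kHz.
25 kHz mod fs = 12 kHz.
12 kHz > fs/2 = 6.5 kHz, folds to fs − 12 kHz = 1 kHz.
43 kHz mod fs = 4 kHz.
4 kHz ≤ fs/2 = 6.5 kHz, appears at 4 kHz.
31.5 kHz mod fs = 5.5 kHz.
5.5 kHz ≤ fs/2 = 6.5 kHz, appears at 5.5 kHz.
22 kHz and 43 kHz both map to 4 kHz.

22 kHz, 43 kHz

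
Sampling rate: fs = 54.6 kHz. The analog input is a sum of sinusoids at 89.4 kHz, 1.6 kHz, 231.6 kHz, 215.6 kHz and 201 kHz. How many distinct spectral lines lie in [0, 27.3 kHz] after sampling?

fs/2 = 27.3 kHz.
89.4 kHz mod fs = 34.8 kHz.
34.8 kHz > fs/2 = 27.3 kHz, folds to fs − 34.8 kHz = 19.8 kHz.
1.6 kHz ≤ fs/2 = 27.3 kHz, passes unchanged.
231.6 kHz mod fs = 13.2 kHz.
13.2 kHz ≤ fs/2 = 27.3 kHz, appears at 13.2 kHz.
215.6 kHz mod fs = 51.8 kHz.
51.8 kHz > fs/2 = 27.3 kHz, folds to fs − 51.8 kHz = 2.8 kHz.
201 kHz mod fs = 37.2 kHz.
37.2 kHz > fs/2 = 27.3 kHz, folds to fs − 37.2 kHz = 17.4 kHz.
Distinct values: {1.6 kHz, 2.8 kHz, 13.2 kHz, 17.4 kHz, 19.8 kHz} → 5.

5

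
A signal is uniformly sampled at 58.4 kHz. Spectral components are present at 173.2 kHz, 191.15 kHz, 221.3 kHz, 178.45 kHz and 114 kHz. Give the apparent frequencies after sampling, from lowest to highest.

2 kHz, 2.8 kHz, 3.25 kHz, 12.3 kHz, 15.95 kHz

fs/2 = 29.2 kHz.
173.2 kHz mod fs = 56.4 kHz.
56.4 kHz > fs/2 = 29.2 kHz, folds to fs − 56.4 kHz = 2 kHz.
191.15 kHz mod fs = 15.95 kHz.
15.95 kHz ≤ fs/2 = 29.2 kHz, appears at 15.95 kHz.
221.3 kHz mod fs = 46.1 kHz.
46.1 kHz > fs/2 = 29.2 kHz, folds to fs − 46.1 kHz = 12.3 kHz.
178.45 kHz mod fs = 3.25 kHz.
3.25 kHz ≤ fs/2 = 29.2 kHz, appears at 3.25 kHz.
114 kHz mod fs = 55.6 kHz.
55.6 kHz > fs/2 = 29.2 kHz, folds to fs − 55.6 kHz = 2.8 kHz.
Distinct values: {2 kHz, 2.8 kHz, 3.25 kHz, 12.3 kHz, 15.95 kHz}.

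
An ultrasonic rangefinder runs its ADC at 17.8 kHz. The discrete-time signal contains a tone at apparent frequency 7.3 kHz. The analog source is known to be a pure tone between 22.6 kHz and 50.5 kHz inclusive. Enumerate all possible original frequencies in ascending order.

Frequencies that alias to 7.3 kHz are k·fs ± 7.3 kHz for integer k ≥ 0.
k=0: 7.3 kHz.
k=1: 10.5 kHz, 25.1 kHz.
k=2: 28.3 kHz, 42.9 kHz.
k=3: 46.1 kHz, 60.7 kHz.
k=4: 63.9 kHz, 78.5 kHz.
Within [22.6 kHz, 50.5 kHz]: 25.1 kHz, 28.3 kHz, 42.9 kHz, 46.1 kHz.

25.1 kHz, 28.3 kHz, 42.9 kHz, 46.1 kHz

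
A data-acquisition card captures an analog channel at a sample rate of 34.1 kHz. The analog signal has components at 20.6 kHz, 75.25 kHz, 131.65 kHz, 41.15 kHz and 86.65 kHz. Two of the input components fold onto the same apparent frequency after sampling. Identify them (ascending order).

41.15 kHz, 75.25 kHz

fs/2 = 17.05 kHz.
20.6 kHz > fs/2 = 17.05 kHz, folds to fs − 20.6 kHz = 13.5 kHz.
75.25 kHz mod fs = 7.05 kHz.
7.05 kHz ≤ fs/2 = 17.05 kHz, appears at 7.05 kHz.
131.65 kHz mod fs = 29.35 kHz.
29.35 kHz > fs/2 = 17.05 kHz, folds to fs − 29.35 kHz = 4.75 kHz.
41.15 kHz mod fs = 7.05 kHz.
7.05 kHz ≤ fs/2 = 17.05 kHz, appears at 7.05 kHz.
86.65 kHz mod fs = 18.45 kHz.
18.45 kHz > fs/2 = 17.05 kHz, folds to fs − 18.45 kHz = 15.65 kHz.
41.15 kHz and 75.25 kHz both map to 7.05 kHz.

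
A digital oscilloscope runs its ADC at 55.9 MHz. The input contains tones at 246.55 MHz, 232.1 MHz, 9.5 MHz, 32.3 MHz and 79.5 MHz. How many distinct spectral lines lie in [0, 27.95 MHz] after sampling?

fs/2 = 27.95 MHz.
246.55 MHz mod fs = 22.95 MHz.
22.95 MHz ≤ fs/2 = 27.95 MHz, appears at 22.95 MHz.
232.1 MHz mod fs = 8.5 MHz.
8.5 MHz ≤ fs/2 = 27.95 MHz, appears at 8.5 MHz.
9.5 MHz ≤ fs/2 = 27.95 MHz, passes unchanged.
32.3 MHz > fs/2 = 27.95 MHz, folds to fs − 32.3 MHz = 23.6 MHz.
79.5 MHz mod fs = 23.6 MHz.
23.6 MHz ≤ fs/2 = 27.95 MHz, appears at 23.6 MHz.
Distinct values: {8.5 MHz, 9.5 MHz, 22.95 MHz, 23.6 MHz} → 4.

4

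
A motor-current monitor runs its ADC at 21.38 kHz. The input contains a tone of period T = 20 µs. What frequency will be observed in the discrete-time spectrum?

7.24 kHz

T = 20 µs → f = 1/T = 50 kHz.
50 kHz mod fs = 7.24 kHz.
7.24 kHz ≤ fs/2 = 10.69 kHz, appears at 7.24 kHz.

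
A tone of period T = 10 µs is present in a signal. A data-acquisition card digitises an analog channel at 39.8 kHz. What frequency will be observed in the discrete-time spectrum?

19.4 kHz

T = 10 µs → f = 1/T = 100 kHz.
100 kHz mod fs = 20.4 kHz.
20.4 kHz > fs/2 = 19.9 kHz, folds to fs − 20.4 kHz = 19.4 kHz.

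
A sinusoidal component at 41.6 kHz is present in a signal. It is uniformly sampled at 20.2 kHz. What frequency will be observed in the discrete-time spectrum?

1.2 kHz

41.6 kHz mod fs = 1.2 kHz.
1.2 kHz ≤ fs/2 = 10.1 kHz, appears at 1.2 kHz.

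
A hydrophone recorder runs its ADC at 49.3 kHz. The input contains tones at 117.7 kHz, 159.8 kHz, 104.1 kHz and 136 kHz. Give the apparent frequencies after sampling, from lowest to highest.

5.5 kHz, 11.9 kHz, 19.1 kHz

fs/2 = 24.65 kHz.
117.7 kHz mod fs = 19.1 kHz.
19.1 kHz ≤ fs/2 = 24.65 kHz, appears at 19.1 kHz.
159.8 kHz mod fs = 11.9 kHz.
11.9 kHz ≤ fs/2 = 24.65 kHz, appears at 11.9 kHz.
104.1 kHz mod fs = 5.5 kHz.
5.5 kHz ≤ fs/2 = 24.65 kHz, appears at 5.5 kHz.
136 kHz mod fs = 37.4 kHz.
37.4 kHz > fs/2 = 24.65 kHz, folds to fs − 37.4 kHz = 11.9 kHz.
Distinct values: {5.5 kHz, 11.9 kHz, 19.1 kHz}.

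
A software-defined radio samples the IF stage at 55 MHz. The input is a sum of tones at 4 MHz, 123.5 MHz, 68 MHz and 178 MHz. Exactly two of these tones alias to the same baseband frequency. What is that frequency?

fs/2 = 27.5 MHz.
4 MHz ≤ fs/2 = 27.5 MHz, passes unchanged.
123.5 MHz mod fs = 13.5 MHz.
13.5 MHz ≤ fs/2 = 27.5 MHz, appears at 13.5 MHz.
68 MHz mod fs = 13 MHz.
13 MHz ≤ fs/2 = 27.5 MHz, appears at 13 MHz.
178 MHz mod fs = 13 MHz.
13 MHz ≤ fs/2 = 27.5 MHz, appears at 13 MHz.
68 MHz and 178 MHz both map to 13 MHz.

13 MHz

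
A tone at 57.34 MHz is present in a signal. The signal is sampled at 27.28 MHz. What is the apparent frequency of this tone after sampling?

57.34 MHz mod fs = 2.78 MHz.
2.78 MHz ≤ fs/2 = 13.64 MHz, appears at 2.78 MHz.

2.78 MHz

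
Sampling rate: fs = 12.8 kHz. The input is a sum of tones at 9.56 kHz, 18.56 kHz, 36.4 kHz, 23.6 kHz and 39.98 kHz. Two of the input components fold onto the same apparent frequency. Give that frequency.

fs/2 = 6.4 kHz.
9.56 kHz > fs/2 = 6.4 kHz, folds to fs − 9.56 kHz = 3.24 kHz.
18.56 kHz mod fs = 5.76 kHz.
5.76 kHz ≤ fs/2 = 6.4 kHz, appears at 5.76 kHz.
36.4 kHz mod fs = 10.8 kHz.
10.8 kHz > fs/2 = 6.4 kHz, folds to fs − 10.8 kHz = 2 kHz.
23.6 kHz mod fs = 10.8 kHz.
10.8 kHz > fs/2 = 6.4 kHz, folds to fs − 10.8 kHz = 2 kHz.
39.98 kHz mod fs = 1.58 kHz.
1.58 kHz ≤ fs/2 = 6.4 kHz, appears at 1.58 kHz.
23.6 kHz and 36.4 kHz both map to 2 kHz.

2 kHz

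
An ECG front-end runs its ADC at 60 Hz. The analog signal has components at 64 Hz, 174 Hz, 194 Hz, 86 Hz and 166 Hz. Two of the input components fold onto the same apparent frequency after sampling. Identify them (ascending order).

166 Hz, 194 Hz

fs/2 = 30 Hz.
64 Hz mod fs = 4 Hz.
4 Hz ≤ fs/2 = 30 Hz, appears at 4 Hz.
174 Hz mod fs = 54 Hz.
54 Hz > fs/2 = 30 Hz, folds to fs − 54 Hz = 6 Hz.
194 Hz mod fs = 14 Hz.
14 Hz ≤ fs/2 = 30 Hz, appears at 14 Hz.
86 Hz mod fs = 26 Hz.
26 Hz ≤ fs/2 = 30 Hz, appears at 26 Hz.
166 Hz mod fs = 46 Hz.
46 Hz > fs/2 = 30 Hz, folds to fs − 46 Hz = 14 Hz.
166 Hz and 194 Hz both map to 14 Hz.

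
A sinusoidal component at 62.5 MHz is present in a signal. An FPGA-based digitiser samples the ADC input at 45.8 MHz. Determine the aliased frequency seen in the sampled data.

62.5 MHz mod fs = 16.7 MHz.
16.7 MHz ≤ fs/2 = 22.9 MHz, appears at 16.7 MHz.

16.7 MHz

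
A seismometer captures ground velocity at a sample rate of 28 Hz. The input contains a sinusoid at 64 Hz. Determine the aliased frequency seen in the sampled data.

8 Hz

64 Hz mod fs = 8 Hz.
8 Hz ≤ fs/2 = 14 Hz, appears at 8 Hz.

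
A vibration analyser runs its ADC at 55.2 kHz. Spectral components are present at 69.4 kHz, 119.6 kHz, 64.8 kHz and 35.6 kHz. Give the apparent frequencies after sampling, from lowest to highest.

fs/2 = 27.6 kHz.
69.4 kHz mod fs = 14.2 kHz.
14.2 kHz ≤ fs/2 = 27.6 kHz, appears at 14.2 kHz.
119.6 kHz mod fs = 9.2 kHz.
9.2 kHz ≤ fs/2 = 27.6 kHz, appears at 9.2 kHz.
64.8 kHz mod fs = 9.6 kHz.
9.6 kHz ≤ fs/2 = 27.6 kHz, appears at 9.6 kHz.
35.6 kHz > fs/2 = 27.6 kHz, folds to fs − 35.6 kHz = 19.6 kHz.
Distinct values: {9.2 kHz, 9.6 kHz, 14.2 kHz, 19.6 kHz}.

9.2 kHz, 9.6 kHz, 14.2 kHz, 19.6 kHz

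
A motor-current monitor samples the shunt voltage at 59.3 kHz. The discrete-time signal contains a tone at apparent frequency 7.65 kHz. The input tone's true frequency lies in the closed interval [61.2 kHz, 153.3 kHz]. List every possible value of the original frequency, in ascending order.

66.95 kHz, 110.95 kHz, 126.25 kHz

Frequencies that alias to 7.65 kHz are k·fs ± 7.65 kHz for integer k ≥ 0.
k=0: 7.65 kHz.
k=1: 51.65 kHz, 66.95 kHz.
k=2: 110.95 kHz, 126.25 kHz.
k=3: 170.25 kHz, 185.55 kHz.
Within [61.2 kHz, 153.3 kHz]: 66.95 kHz, 110.95 kHz, 126.25 kHz.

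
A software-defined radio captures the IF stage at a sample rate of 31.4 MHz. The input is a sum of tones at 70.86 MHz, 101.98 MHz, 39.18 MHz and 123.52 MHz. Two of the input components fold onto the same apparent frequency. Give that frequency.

fs/2 = 15.7 MHz.
70.86 MHz mod fs = 8.06 MHz.
8.06 MHz ≤ fs/2 = 15.7 MHz, appears at 8.06 MHz.
101.98 MHz mod fs = 7.78 MHz.
7.78 MHz ≤ fs/2 = 15.7 MHz, appears at 7.78 MHz.
39.18 MHz mod fs = 7.78 MHz.
7.78 MHz ≤ fs/2 = 15.7 MHz, appears at 7.78 MHz.
123.52 MHz mod fs = 29.32 MHz.
29.32 MHz > fs/2 = 15.7 MHz, folds to fs − 29.32 MHz = 2.08 MHz.
39.18 MHz and 101.98 MHz both map to 7.78 MHz.

7.78 MHz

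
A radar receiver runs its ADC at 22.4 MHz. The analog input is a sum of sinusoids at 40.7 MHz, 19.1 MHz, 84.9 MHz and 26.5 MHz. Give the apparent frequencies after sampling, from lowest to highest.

fs/2 = 11.2 MHz.
40.7 MHz mod fs = 18.3 MHz.
18.3 MHz > fs/2 = 11.2 MHz, folds to fs − 18.3 MHz = 4.1 MHz.
19.1 MHz > fs/2 = 11.2 MHz, folds to fs − 19.1 MHz = 3.3 MHz.
84.9 MHz mod fs = 17.7 MHz.
17.7 MHz > fs/2 = 11.2 MHz, folds to fs − 17.7 MHz = 4.7 MHz.
26.5 MHz mod fs = 4.1 MHz.
4.1 MHz ≤ fs/2 = 11.2 MHz, appears at 4.1 MHz.
Distinct values: {3.3 MHz, 4.1 MHz, 4.7 MHz}.

3.3 MHz, 4.1 MHz, 4.7 MHz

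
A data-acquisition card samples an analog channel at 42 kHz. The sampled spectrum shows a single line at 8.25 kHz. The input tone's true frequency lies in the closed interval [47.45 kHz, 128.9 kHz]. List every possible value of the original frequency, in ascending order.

Frequencies that alias to 8.25 kHz are k·fs ± 8.25 kHz for integer k ≥ 0.
k=0: 8.25 kHz.
k=1: 33.75 kHz, 50.25 kHz.
k=2: 75.75 kHz, 92.25 kHz.
k=3: 117.75 kHz, 134.25 kHz.
k=4: 159.75 kHz, 176.25 kHz.
Within [47.45 kHz, 128.9 kHz]: 50.25 kHz, 75.75 kHz, 92.25 kHz, 117.75 kHz.

50.25 kHz, 75.75 kHz, 92.25 kHz, 117.75 kHz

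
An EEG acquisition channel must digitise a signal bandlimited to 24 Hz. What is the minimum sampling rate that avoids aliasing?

48 Hz

Nyquist rate = 2 × 24 Hz = 48 Hz.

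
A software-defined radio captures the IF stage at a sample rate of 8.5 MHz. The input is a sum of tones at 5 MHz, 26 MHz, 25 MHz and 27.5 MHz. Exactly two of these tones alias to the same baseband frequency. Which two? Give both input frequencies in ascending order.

fs/2 = 4.25 MHz.
5 MHz > fs/2 = 4.25 MHz, folds to fs − 5 MHz = 3.5 MHz.
26 MHz mod fs = 0.5 MHz.
0.5 MHz ≤ fs/2 = 4.25 MHz, appears at 0.5 MHz.
25 MHz mod fs = 8 MHz.
8 MHz > fs/2 = 4.25 MHz, folds to fs − 8 MHz = 0.5 MHz.
27.5 MHz mod fs = 2 MHz.
2 MHz ≤ fs/2 = 4.25 MHz, appears at 2 MHz.
25 MHz and 26 MHz both map to 0.5 MHz.

25 MHz, 26 MHz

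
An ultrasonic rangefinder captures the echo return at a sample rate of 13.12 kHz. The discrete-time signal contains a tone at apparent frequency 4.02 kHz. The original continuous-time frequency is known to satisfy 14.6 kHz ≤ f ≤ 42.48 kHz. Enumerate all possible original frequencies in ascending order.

17.14 kHz, 22.22 kHz, 30.26 kHz, 35.34 kHz

Frequencies that alias to 4.02 kHz are k·fs ± 4.02 kHz for integer k ≥ 0.
k=0: 4.02 kHz.
k=1: 9.1 kHz, 17.14 kHz.
k=2: 22.22 kHz, 30.26 kHz.
k=3: 35.34 kHz, 43.38 kHz.
k=4: 48.46 kHz, 56.5 kHz.
Within [14.6 kHz, 42.48 kHz]: 17.14 kHz, 22.22 kHz, 30.26 kHz, 35.34 kHz.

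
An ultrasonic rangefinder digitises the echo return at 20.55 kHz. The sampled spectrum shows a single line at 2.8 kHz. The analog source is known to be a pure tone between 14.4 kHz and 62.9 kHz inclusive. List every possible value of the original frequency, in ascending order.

17.75 kHz, 23.35 kHz, 38.3 kHz, 43.9 kHz, 58.85 kHz

Frequencies that alias to 2.8 kHz are k·fs ± 2.8 kHz for integer k ≥ 0.
k=0: 2.8 kHz.
k=1: 17.75 kHz, 23.35 kHz.
k=2: 38.3 kHz, 43.9 kHz.
k=3: 58.85 kHz, 64.45 kHz.
k=4: 79.4 kHz, 85 kHz.
Within [14.4 kHz, 62.9 kHz]: 17.75 kHz, 23.35 kHz, 38.3 kHz, 43.9 kHz, 58.85 kHz.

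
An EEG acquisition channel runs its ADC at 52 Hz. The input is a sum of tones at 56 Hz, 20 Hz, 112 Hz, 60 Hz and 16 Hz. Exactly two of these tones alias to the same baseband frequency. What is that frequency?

fs/2 = 26 Hz.
56 Hz mod fs = 4 Hz.
4 Hz ≤ fs/2 = 26 Hz, appears at 4 Hz.
20 Hz ≤ fs/2 = 26 Hz, passes unchanged.
112 Hz mod fs = 8 Hz.
8 Hz ≤ fs/2 = 26 Hz, appears at 8 Hz.
60 Hz mod fs = 8 Hz.
8 Hz ≤ fs/2 = 26 Hz, appears at 8 Hz.
16 Hz ≤ fs/2 = 26 Hz, passes unchanged.
60 Hz and 112 Hz both map to 8 Hz.

8 Hz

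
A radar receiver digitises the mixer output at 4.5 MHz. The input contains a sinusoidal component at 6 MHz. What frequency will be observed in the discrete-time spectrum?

6 MHz mod fs = 1.5 MHz.
1.5 MHz ≤ fs/2 = 2.25 MHz, appears at 1.5 MHz.

1.5 MHz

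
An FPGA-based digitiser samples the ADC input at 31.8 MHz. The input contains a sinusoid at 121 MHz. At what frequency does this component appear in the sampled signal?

6.2 MHz

121 MHz mod fs = 25.6 MHz.
25.6 MHz > fs/2 = 15.9 MHz, folds to fs − 25.6 MHz = 6.2 MHz.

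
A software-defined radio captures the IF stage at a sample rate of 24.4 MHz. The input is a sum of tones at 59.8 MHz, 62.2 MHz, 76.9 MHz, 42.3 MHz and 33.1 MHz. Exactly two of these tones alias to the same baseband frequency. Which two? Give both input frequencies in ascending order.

fs/2 = 12.2 MHz.
59.8 MHz mod fs = 11 MHz.
11 MHz ≤ fs/2 = 12.2 MHz, appears at 11 MHz.
62.2 MHz mod fs = 13.4 MHz.
13.4 MHz > fs/2 = 12.2 MHz, folds to fs − 13.4 MHz = 11 MHz.
76.9 MHz mod fs = 3.7 MHz.
3.7 MHz ≤ fs/2 = 12.2 MHz, appears at 3.7 MHz.
42.3 MHz mod fs = 17.9 MHz.
17.9 MHz > fs/2 = 12.2 MHz, folds to fs − 17.9 MHz = 6.5 MHz.
33.1 MHz mod fs = 8.7 MHz.
8.7 MHz ≤ fs/2 = 12.2 MHz, appears at 8.7 MHz.
59.8 MHz and 62.2 MHz both map to 11 MHz.

59.8 MHz, 62.2 MHz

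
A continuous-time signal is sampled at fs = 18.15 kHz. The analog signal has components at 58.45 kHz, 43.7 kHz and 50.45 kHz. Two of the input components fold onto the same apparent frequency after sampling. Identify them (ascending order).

50.45 kHz, 58.45 kHz

fs/2 = 9.075 kHz.
58.45 kHz mod fs = 4 kHz.
4 kHz ≤ fs/2 = 9.075 kHz, appears at 4 kHz.
43.7 kHz mod fs = 7.4 kHz.
7.4 kHz ≤ fs/2 = 9.075 kHz, appears at 7.4 kHz.
50.45 kHz mod fs = 14.15 kHz.
14.15 kHz > fs/2 = 9.075 kHz, folds to fs − 14.15 kHz = 4 kHz.
50.45 kHz and 58.45 kHz both map to 4 kHz.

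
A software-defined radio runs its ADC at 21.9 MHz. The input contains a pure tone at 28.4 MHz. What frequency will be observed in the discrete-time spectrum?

6.5 MHz

28.4 MHz mod fs = 6.5 MHz.
6.5 MHz ≤ fs/2 = 10.95 MHz, appears at 6.5 MHz.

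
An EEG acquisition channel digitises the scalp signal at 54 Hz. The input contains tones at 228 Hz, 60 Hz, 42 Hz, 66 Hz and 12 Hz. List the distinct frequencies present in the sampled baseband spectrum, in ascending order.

6 Hz, 12 Hz

fs/2 = 27 Hz.
228 Hz mod fs = 12 Hz.
12 Hz ≤ fs/2 = 27 Hz, appears at 12 Hz.
60 Hz mod fs = 6 Hz.
6 Hz ≤ fs/2 = 27 Hz, appears at 6 Hz.
42 Hz > fs/2 = 27 Hz, folds to fs − 42 Hz = 12 Hz.
66 Hz mod fs = 12 Hz.
12 Hz ≤ fs/2 = 27 Hz, appears at 12 Hz.
12 Hz ≤ fs/2 = 27 Hz, passes unchanged.
Distinct values: {6 Hz, 12 Hz}.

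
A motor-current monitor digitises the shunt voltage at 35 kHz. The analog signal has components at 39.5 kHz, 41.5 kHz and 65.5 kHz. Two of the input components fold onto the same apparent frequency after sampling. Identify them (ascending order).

39.5 kHz, 65.5 kHz

fs/2 = 17.5 kHz.
39.5 kHz mod fs = 4.5 kHz.
4.5 kHz ≤ fs/2 = 17.5 kHz, appears at 4.5 kHz.
41.5 kHz mod fs = 6.5 kHz.
6.5 kHz ≤ fs/2 = 17.5 kHz, appears at 6.5 kHz.
65.5 kHz mod fs = 30.5 kHz.
30.5 kHz > fs/2 = 17.5 kHz, folds to fs − 30.5 kHz = 4.5 kHz.
39.5 kHz and 65.5 kHz both map to 4.5 kHz.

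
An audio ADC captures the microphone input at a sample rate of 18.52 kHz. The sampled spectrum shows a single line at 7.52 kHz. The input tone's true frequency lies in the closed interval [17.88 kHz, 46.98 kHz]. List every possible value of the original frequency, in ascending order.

26.04 kHz, 29.52 kHz, 44.56 kHz

Frequencies that alias to 7.52 kHz are k·fs ± 7.52 kHz for integer k ≥ 0.
k=0: 7.52 kHz.
k=1: 11 kHz, 26.04 kHz.
k=2: 29.52 kHz, 44.56 kHz.
k=3: 48.04 kHz, 63.08 kHz.
Within [17.88 kHz, 46.98 kHz]: 26.04 kHz, 29.52 kHz, 44.56 kHz.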